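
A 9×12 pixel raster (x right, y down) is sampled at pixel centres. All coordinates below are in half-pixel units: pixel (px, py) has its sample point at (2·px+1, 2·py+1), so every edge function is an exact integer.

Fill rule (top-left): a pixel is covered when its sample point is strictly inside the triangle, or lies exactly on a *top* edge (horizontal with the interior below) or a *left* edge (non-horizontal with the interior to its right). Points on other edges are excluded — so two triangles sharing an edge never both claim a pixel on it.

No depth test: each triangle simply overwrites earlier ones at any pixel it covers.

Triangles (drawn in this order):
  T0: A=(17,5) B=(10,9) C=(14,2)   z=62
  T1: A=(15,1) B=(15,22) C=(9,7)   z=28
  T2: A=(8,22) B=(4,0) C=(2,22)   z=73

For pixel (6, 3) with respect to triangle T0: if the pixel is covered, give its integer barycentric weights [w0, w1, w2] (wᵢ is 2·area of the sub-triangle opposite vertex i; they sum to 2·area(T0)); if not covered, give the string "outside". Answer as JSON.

T0:
  2·area = 33
  edge (17, 5)→(10, 9): d=(-7,4) right/bottom  bias=-1
  edge (10, 9)→(14, 2): d=(4,-7) top-left  bias=+0
  edge (14, 2)→(17, 5): d=(3,3) right/bottom  bias=-1
    (6,0)@(13, 1): e=[44,-11,0] → ·  [on edge]
    (7,1)@(15, 3): e=[22,11,0] → ·  [on edge]
    (6,2)@(13, 5): e=[16,5,12] → #
    (7,2)@(15, 5): e=[8,19,6] → #
    (8,2)@(17, 5): e=[0,33,0] → ·  [on edge]
    (6,3)@(13, 7): e=[2,13,18] → #
    (7,3)@(15, 7): e=[-6,27,12] → ·
    (6,4)@(13, 9): e=[-12,21,24] → ·
    (1,6)@(3, 13): e=[0,-33,66] → ·  [on edge]
  covered (3 px):
    · · · · · · · · ·
    · · · · · · · · ·
    · · · · · · # # ·
    · · · · · · # · ·
    · · · · · · · · ·
    · · · · · · · · ·
    · · · · · · · · ·
    · · · · · · · · ·
    · · · · · · · · ·
    · · · · · · · · ·
    · · · · · · · · ·
    · · · · · · · · ·
T1:
  2·area = 126
  edge (15, 1)→(15, 22): d=(0,21) right/bottom  bias=-1
  edge (15, 22)→(9, 7): d=(-6,-15) top-left  bias=+0
  edge (9, 7)→(15, 1): d=(6,-6) top-left  bias=+0
    (7,0)@(15, 1): e=[0,126,0] → ·  [on edge]
    (6,1)@(13, 3): e=[42,84,0] → #  [on edge]
    (7,1)@(15, 3): e=[0,114,12] → ·  [on edge]
    (5,2)@(11, 5): e=[84,42,0] → #  [on edge]
    (7,2)@(15, 5): e=[0,102,24] → ·  [on edge]
    (4,3)@(9, 7): e=[126,0,0] → #  [on edge]
    (7,3)@(15, 7): e=[0,90,36] → ·  [on edge]
    (3,4)@(7, 9): e=[168,-42,0] → ·  [on edge]
    (4,4)@(9, 9): e=[126,-12,12] → ·
    (5,4)@(11, 9): e=[84,18,24] → #
    (7,4)@(15, 9): e=[0,78,48] → ·  [on edge]
    (2,5)@(5, 11): e=[210,-84,0] → ·  [on edge]
    (7,5)@(15, 11): e=[0,66,60] → ·  [on edge]
    (1,6)@(3, 13): e=[252,-126,0] → ·  [on edge]
    (7,6)@(15, 13): e=[0,54,72] → ·  [on edge]
    (0,7)@(1, 15): e=[294,-168,0] → ·  [on edge]
    (7,7)@(15, 15): e=[0,42,84] → ·  [on edge]
    (6,8)@(13, 17): e=[42,0,84] → #  [on edge]
    (7,8)@(15, 17): e=[0,30,96] → ·  [on edge]
    (7,9)@(15, 19): e=[0,18,108] → ·  [on edge]
    (7,10)@(15, 21): e=[0,6,120] → ·  [on edge]
    (7,11)@(15, 23): e=[0,-6,132] → ·  [on edge]
  covered (13 px):
    · · · · · · · · ·
    · · · · · · # · ·
    · · · · · # # · ·
    · · · · # # # · ·
    · · · · · # # · ·
    · · · · · # # · ·
    · · · · · · # · ·
    · · · · · · # · ·
    · · · · · · # · ·
    · · · · · · · · ·
    · · · · · · · · ·
    · · · · · · · · ·
T2:
  2·area = 132  (B↔C swapped to make it positive)
  edge (8, 22)→(2, 22): d=(-6,0) right/bottom  bias=-1
  edge (2, 22)→(4, 0): d=(2,-22) top-left  bias=+0
  edge (4, 0)→(8, 22): d=(4,22) right/bottom  bias=-1
    (2,3)@(5, 7): e=[90,36,6] → #
    (3,3)@(7, 7): e=[90,80,-38] → ·
    (2,4)@(5, 9): e=[78,40,14] → #
    (3,4)@(7, 9): e=[78,84,-30] → ·
    (1,5)@(3, 11): e=[66,0,66] → #  [on edge]
    (3,5)@(7, 11): e=[66,88,-22] → ·
    (1,6)@(3, 13): e=[54,4,74] → #
    (3,6)@(7, 13): e=[54,92,-14] → ·
    (1,7)@(3, 15): e=[42,8,82] → #
    (3,7)@(7, 15): e=[42,96,-6] → ·
    (1,8)@(3, 17): e=[30,12,90] → #
    (3,8)@(7, 17): e=[30,100,2] → #
  covered (17 px):
    · · · · · · · · ·
    · · · · · · · · ·
    · · · · · · · · ·
    · · # · · · · · ·
    · · # · · · · · ·
    · # # · · · · · ·
    · # # · · · · · ·
    · # # · · · · · ·
    · # # # · · · · ·
    · # # # · · · · ·
    · # # # · · · · ·
    · · · · · · · · ·

Result: [13,18,2]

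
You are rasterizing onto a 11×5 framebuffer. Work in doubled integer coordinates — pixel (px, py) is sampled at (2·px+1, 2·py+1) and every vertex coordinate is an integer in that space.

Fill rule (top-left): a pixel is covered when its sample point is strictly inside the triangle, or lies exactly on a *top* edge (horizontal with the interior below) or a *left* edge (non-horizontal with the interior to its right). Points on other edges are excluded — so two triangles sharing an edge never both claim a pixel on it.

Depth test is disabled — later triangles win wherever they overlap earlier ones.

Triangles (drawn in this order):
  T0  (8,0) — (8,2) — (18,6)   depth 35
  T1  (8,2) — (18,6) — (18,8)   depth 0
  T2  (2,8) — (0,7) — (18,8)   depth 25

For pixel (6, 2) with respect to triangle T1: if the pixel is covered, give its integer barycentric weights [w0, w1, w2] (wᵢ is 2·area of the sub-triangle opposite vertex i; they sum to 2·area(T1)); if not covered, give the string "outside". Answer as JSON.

T0:
  2·area = 20  (B↔C swapped to make it positive)
  edge (8, 0)→(18, 6): d=(10,6) right/bottom  bias=-1
  edge (18, 6)→(8, 2): d=(-10,-4) top-left  bias=+0
  edge (8, 2)→(8, 0): d=(0,-2) top-left  bias=+0
    (4,0)@(9, 1): e=[4,14,2] → #
    (5,0)@(11, 1): e=[-8,22,6] → ·
    (4,1)@(9, 3): e=[24,-6,2] → ·
    (5,1)@(11, 3): e=[12,2,6] → #
    (6,1)@(13, 3): e=[0,10,10] → ·  [on edge]
    (5,2)@(11, 5): e=[32,-18,6] → ·
  covered (2 px):
    · · · · # · · · · · ·
    · · · · · # · · · · ·
    · · · · · · · · · · ·
    · · · · · · · · · · ·
    · · · · · · · · · · ·
T1:
  2·area = 20
  edge (8, 2)→(18, 6): d=(10,4) right/bottom  bias=-1
  edge (18, 6)→(18, 8): d=(0,2) right/bottom  bias=-1
  edge (18, 8)→(8, 2): d=(-10,-6) top-left  bias=+0
    (6,2)@(13, 5): e=[10,10,0] → #  [on edge]
    (7,2)@(15, 5): e=[2,6,12] → #
    (8,2)@(17, 5): e=[-6,2,24] → ·
    (6,3)@(13, 7): e=[30,10,-20] → ·
    (7,3)@(15, 7): e=[22,6,-8] → ·
    (8,3)@(17, 7): e=[14,2,4] → #
    (9,3)@(19, 7): e=[6,-2,16] → ·
    (8,4)@(17, 9): e=[34,2,-16] → ·
  covered (3 px):
    · · · · · · · · · · ·
    · · · · · · · · · · ·
    · · · · · · # # · · ·
    · · · · · · · · # · ·
    · · · · · · · · · · ·
T2:
  2·area = 16
  edge (2, 8)→(0, 7): d=(-2,-1) top-left  bias=+0
  edge (0, 7)→(18, 8): d=(18,1) right/bottom  bias=-1
  edge (18, 8)→(2, 8): d=(-16,0) right/bottom  bias=-1
  covered (0 px):
    · · · · · · · · · · ·
    · · · · · · · · · · ·
    · · · · · · · · · · ·
    · · · · · · · · · · ·
    · · · · · · · · · · ·

Answer: [10,0,10]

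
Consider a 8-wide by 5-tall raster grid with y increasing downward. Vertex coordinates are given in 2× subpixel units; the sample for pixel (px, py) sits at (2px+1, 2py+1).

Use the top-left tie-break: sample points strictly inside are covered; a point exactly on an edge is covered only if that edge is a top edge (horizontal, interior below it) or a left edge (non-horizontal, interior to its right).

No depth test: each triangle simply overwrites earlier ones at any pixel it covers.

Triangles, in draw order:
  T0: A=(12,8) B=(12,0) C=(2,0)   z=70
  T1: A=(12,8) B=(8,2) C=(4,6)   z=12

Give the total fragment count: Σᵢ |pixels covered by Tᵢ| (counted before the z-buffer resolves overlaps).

T0:
  2·area = 80  (B↔C swapped to make it positive)
  edge (12, 8)→(2, 0): d=(-10,-8) top-left  bias=+0
  edge (2, 0)→(12, 0): d=(10,0) top-left  bias=+0
  edge (12, 0)→(12, 8): d=(0,8) right/bottom  bias=-1
    (2,0)@(5, 1): e=[14,10,56] → █
    (3,0)@(7, 1): e=[30,10,40] → █
    (4,0)@(9, 1): e=[46,10,24] → █
    (5,0)@(11, 1): e=[62,10,8] → █
    (6,0)@(13, 1): e=[78,10,-8] → ·
    (2,1)@(5, 3): e=[-6,30,56] → ·
    (3,1)@(7, 3): e=[10,30,40] → █
    (6,1)@(13, 3): e=[58,30,-8] → ·
    (3,2)@(7, 5): e=[-10,50,40] → ·
    (4,2)@(9, 5): e=[6,50,24] → █
    (6,2)@(13, 5): e=[38,50,-8] → ·
    (4,3)@(9, 7): e=[-14,70,24] → ·
  covered (10 px):
    · · █ █ █ █ · ·
    · · · █ █ █ · ·
    · · · · █ █ · ·
    · · · · · █ · ·
    · · · · · · · ·
T1:
  2·area = 40  (B↔C swapped to make it positive)
  edge (12, 8)→(4, 6): d=(-8,-2) top-left  bias=+0
  edge (4, 6)→(8, 2): d=(4,-4) top-left  bias=+0
  edge (8, 2)→(12, 8): d=(4,6) right/bottom  bias=-1
    (4,0)@(9, 1): e=[50,0,-10] → ·  [on edge]
    (3,1)@(7, 3): e=[30,0,10] → █  [on edge]
    (4,1)@(9, 3): e=[34,8,-2] → ·
    (2,2)@(5, 5): e=[10,0,30] → █  [on edge]
    (4,2)@(9, 5): e=[18,16,6] → █
    (5,2)@(11, 5): e=[22,24,-6] → ·
    (1,3)@(3, 7): e=[-10,0,50] → ·  [on edge]
    (2,3)@(5, 7): e=[-6,8,38] → ·
    (3,3)@(7, 7): e=[-2,16,26] → ·
    (4,3)@(9, 7): e=[2,24,14] → █
    (5,3)@(11, 7): e=[6,32,2] → █
    (6,3)@(13, 7): e=[10,40,-10] → ·
    (0,4)@(1, 9): e=[-30,0,70] → ·  [on edge]
  covered (6 px):
    · · · · · · · ·
    · · · █ · · · ·
    · · █ █ █ · · ·
    · · · · █ █ · ·
    · · · · · · · ·

Final: 16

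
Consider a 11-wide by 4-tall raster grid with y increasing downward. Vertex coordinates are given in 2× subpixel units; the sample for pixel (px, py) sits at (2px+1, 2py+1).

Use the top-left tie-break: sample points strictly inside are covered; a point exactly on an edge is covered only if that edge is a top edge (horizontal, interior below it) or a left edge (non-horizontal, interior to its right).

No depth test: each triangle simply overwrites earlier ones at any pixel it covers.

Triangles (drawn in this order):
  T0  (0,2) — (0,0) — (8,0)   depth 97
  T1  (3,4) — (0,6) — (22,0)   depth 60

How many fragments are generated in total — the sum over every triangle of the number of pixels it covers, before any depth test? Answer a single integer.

T0:
  2·area = 16
  edge (0, 2)→(0, 0): d=(0,-2) top-left  bias=+0
  edge (0, 0)→(8, 0): d=(8,0) top-left  bias=+0
  edge (8, 0)→(0, 2): d=(-8,2) right/bottom  bias=-1
    (0,0)@(1, 1): e=[2,8,6] → #
    (1,0)@(3, 1): e=[6,8,2] → #
    (2,0)@(5, 1): e=[10,8,-2] → ·
    (0,1)@(1, 3): e=[2,24,-10] → ·
    (1,1)@(3, 3): e=[6,24,-14] → ·
  covered (2 px):
    # # · · · · · · · · ·
    · · · · · · · · · · ·
    · · · · · · · · · · ·
    · · · · · · · · · · ·
T1:
  2·area = 26  (B↔C swapped to make it positive)
  edge (3, 4)→(22, 0): d=(19,-4) top-left  bias=+0
  edge (22, 0)→(0, 6): d=(-22,6) right/bottom  bias=-1
  edge (0, 6)→(3, 4): d=(3,-2) top-left  bias=+0
    (4,1)@(9, 3): e=[5,12,9] → #
    (5,1)@(11, 3): e=[13,0,13] → ·  [on edge]
    (1,2)@(3, 5): e=[19,4,3] → #
    (2,2)@(5, 5): e=[27,-8,7] → ·
    (4,2)@(9, 5): e=[43,-32,15] → ·
    (1,3)@(3, 7): e=[57,-40,9] → ·
  covered (2 px):
    · · · · · · · · · · ·
    · · · · # · · · · · ·
    · # · · · · · · · · ·
    · · · · · · · · · · ·

Final: 4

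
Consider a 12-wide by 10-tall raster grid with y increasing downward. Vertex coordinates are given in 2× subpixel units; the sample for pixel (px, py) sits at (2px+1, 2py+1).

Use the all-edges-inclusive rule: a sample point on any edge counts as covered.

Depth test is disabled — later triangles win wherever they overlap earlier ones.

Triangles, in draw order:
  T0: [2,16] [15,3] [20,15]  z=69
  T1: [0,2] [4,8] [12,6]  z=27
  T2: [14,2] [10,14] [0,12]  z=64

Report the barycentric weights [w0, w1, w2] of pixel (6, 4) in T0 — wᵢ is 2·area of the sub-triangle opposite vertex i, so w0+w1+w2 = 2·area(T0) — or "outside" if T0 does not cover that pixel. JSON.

T0:
  2·area = 221
  edge (2, 16)→(15, 3): d=(13,-13) inclusive
  edge (15, 3)→(20, 15): d=(5,12) inclusive
  edge (20, 15)→(2, 16): d=(-18,1) inclusive
    (8,0)@(17, 1): e=[0,-34,255] → ·  [on edge]
    (7,1)@(15, 3): e=[0,0,221] → █  [on edge]
    (8,1)@(17, 3): e=[26,-24,219] → ·
    (6,2)@(13, 5): e=[0,34,187] → █  [on edge]
    (8,2)@(17, 5): e=[52,-14,183] → ·
    (5,3)@(11, 7): e=[0,68,153] → █  [on edge]
    (8,3)@(17, 7): e=[78,-4,147] → ·
    (4,4)@(9, 9): e=[0,102,119] → █  [on edge]
    (8,4)@(17, 9): e=[104,6,111] → █
    (9,4)@(19, 9): e=[130,-18,109] → ·
    (3,5)@(7, 11): e=[0,136,85] → █  [on edge]
    (9,5)@(19, 11): e=[156,-8,73] → ·
    (2,6)@(5, 13): e=[0,170,51] → █  [on edge]
    (1,7)@(3, 15): e=[0,204,17] → █  [on edge]
    (0,8)@(1, 17): e=[0,238,-17] → ·  [on edge]
  covered (34 px):
    · · · · · · · · · · · ·
    · · · · · · · █ · · · ·
    · · · · · · █ █ · · · ·
    · · · · · █ █ █ · · · ·
    · · · · █ █ █ █ █ · · ·
    · · · █ █ █ █ █ █ · · ·
    · · █ █ █ █ █ █ █ █ · ·
    · █ █ █ █ █ █ █ █ █ · ·
    · · · · · · · · · · · ·
    · · · · · · · · · · · ·
T1:
  2·area = 56  (B↔C swapped to make it positive)
  edge (0, 2)→(12, 6): d=(12,4) inclusive
  edge (12, 6)→(4, 8): d=(-8,2) inclusive
  edge (4, 8)→(0, 2): d=(-4,-6) inclusive
    (0,1)@(1, 3): e=[8,46,2] → █
    (1,1)@(3, 3): e=[0,42,14] → █  [on edge]
    (2,1)@(5, 3): e=[-8,38,26] → ·
    (0,2)@(1, 5): e=[32,30,-6] → ·
    (1,2)@(3, 5): e=[24,26,6] → █
    (2,2)@(5, 5): e=[16,22,18] → █
    (3,2)@(7, 5): e=[8,18,30] → █
    (4,2)@(9, 5): e=[0,14,42] → █  [on edge]
    (5,2)@(11, 5): e=[-8,10,54] → ·
    (1,3)@(3, 7): e=[48,10,-2] → ·
    (2,3)@(5, 7): e=[40,6,10] → █
    (4,3)@(9, 7): e=[24,-2,34] → ·
    (7,3)@(15, 7): e=[0,-14,70] → ·  [on edge]
    (10,4)@(21, 9): e=[0,-42,98] → ·  [on edge]
  covered (8 px):
    · · · · · · · · · · · ·
    █ █ · · · · · · · · · ·
    · █ █ █ █ · · · · · · ·
    · · █ █ · · · · · · · ·
    · · · · · · · · · · · ·
    · · · · · · · · · · · ·
    · · · · · · · · · · · ·
    · · · · · · · · · · · ·
    · · · · · · · · · · · ·
    · · · · · · · · · · · ·
T2:
  2·area = 128
  edge (14, 2)→(10, 14): d=(-4,12) inclusive
  edge (10, 14)→(0, 12): d=(-10,-2) inclusive
  edge (0, 12)→(14, 2): d=(14,-10) inclusive
    (6,1)@(13, 3): e=[8,116,4] → █
    (7,1)@(15, 3): e=[-16,120,24] → ·
    (5,2)@(11, 5): e=[24,92,12] → █
    (6,2)@(13, 5): e=[0,96,32] → █  [on edge]
    (7,2)@(15, 5): e=[-24,100,52] → ·
    (3,3)@(7, 7): e=[64,64,0] → █  [on edge]
    (4,3)@(9, 7): e=[40,68,20] → █
    (6,3)@(13, 7): e=[-8,76,60] → ·
    (2,4)@(5, 9): e=[80,40,8] → █
    (6,4)@(13, 9): e=[-16,56,88] → ·
    (1,5)@(3, 11): e=[96,16,16] → █
    (5,5)@(11, 11): e=[0,32,96] → █  [on edge]
    (2,6)@(5, 13): e=[64,0,64] → █  [on edge]
    (7,7)@(15, 15): e=[-64,0,192] → ·  [on edge]
    (4,8)@(9, 17): e=[0,-32,160] → ·  [on edge]
  covered (18 px):
    · · · · · · · · · · · ·
    · · · · · · █ · · · · ·
    · · · · · █ █ · · · · ·
    · · · █ █ █ · · · · · ·
    · · █ █ █ █ · · · · · ·
    · █ █ █ █ █ · · · · · ·
    · · █ █ █ · · · · · · ·
    · · · · · · · · · · · ·
    · · · · · · · · · · · ·
    · · · · · · · · · · · ·

Result: [54,115,52]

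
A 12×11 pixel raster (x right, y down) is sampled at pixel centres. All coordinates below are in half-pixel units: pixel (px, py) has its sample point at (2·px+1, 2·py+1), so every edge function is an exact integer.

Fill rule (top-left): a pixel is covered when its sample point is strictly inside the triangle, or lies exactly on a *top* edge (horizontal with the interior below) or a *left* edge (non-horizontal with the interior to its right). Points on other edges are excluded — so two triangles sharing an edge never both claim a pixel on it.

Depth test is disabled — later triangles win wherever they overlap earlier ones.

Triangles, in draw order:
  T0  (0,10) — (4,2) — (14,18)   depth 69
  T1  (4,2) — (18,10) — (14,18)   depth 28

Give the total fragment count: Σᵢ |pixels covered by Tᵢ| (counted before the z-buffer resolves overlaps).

T0:
  2·area = 144
  edge (0, 10)→(4, 2): d=(4,-8) top-left  bias=+0
  edge (4, 2)→(14, 18): d=(10,16) right/bottom  bias=-1
  edge (14, 18)→(0, 10): d=(-14,-8) top-left  bias=+0
    (1,2)@(3, 5): e=[4,46,94] → █
    (2,2)@(5, 5): e=[20,14,110] → █
    (3,2)@(7, 5): e=[36,-18,126] → ·
    (1,3)@(3, 7): e=[12,66,66] → █
    (3,3)@(7, 7): e=[44,2,98] → █
    (4,3)@(9, 7): e=[60,-30,114] → ·
    (0,4)@(1, 9): e=[4,118,22] → █
    (4,4)@(9, 9): e=[68,-10,86] → ·
    (0,5)@(1, 11): e=[12,138,-6] → ·
    (1,5)@(3, 11): e=[28,106,10] → █
    (4,5)@(9, 11): e=[76,10,58] → █
    (5,5)@(11, 11): e=[92,-22,74] → ·
  covered (18 px):
    · · · · · · · · · · · ·
    · · · · · · · · · · · ·
    · █ █ · · · · · · · · ·
    · █ █ █ · · · · · · · ·
    █ █ █ █ · · · · · · · ·
    · █ █ █ █ · · · · · · ·
    · · · █ █ · · · · · · ·
    · · · · █ █ · · · · · ·
    · · · · · · █ · · · · ·
    · · · · · · · · · · · ·
    · · · · · · · · · · · ·
T1:
  2·area = 144
  edge (4, 2)→(18, 10): d=(14,8) right/bottom  bias=-1
  edge (18, 10)→(14, 18): d=(-4,8) right/bottom  bias=-1
  edge (14, 18)→(4, 2): d=(-10,-16) top-left  bias=+0
    (2,1)@(5, 3): e=[6,132,6] → █
    (3,1)@(7, 3): e=[-10,116,38] → ·
    (2,2)@(5, 5): e=[34,124,-14] → ·
    (3,2)@(7, 5): e=[18,108,18] → █
    (4,2)@(9, 5): e=[2,92,50] → █
    (5,2)@(11, 5): e=[-14,76,82] → ·
    (3,3)@(7, 7): e=[46,100,-2] → ·
    (4,3)@(9, 7): e=[30,84,30] → █
    (5,3)@(11, 7): e=[14,68,62] → █
    (6,3)@(13, 7): e=[-2,52,94] → ·
    (4,4)@(9, 9): e=[58,76,10] → █
    (6,4)@(13, 9): e=[26,44,74] → █
  covered (18 px):
    · · · · · · · · · · · ·
    · · █ · · · · · · · · ·
    · · · █ █ · · · · · · ·
    · · · · █ █ · · · · · ·
    · · · · █ █ █ █ · · · ·
    · · · · · █ █ █ █ · · ·
    · · · · · █ █ █ · · · ·
    · · · · · · █ █ · · · ·
    · · · · · · · · · · · ·
    · · · · · · · · · · · ·
    · · · · · · · · · · · ·

Result: 36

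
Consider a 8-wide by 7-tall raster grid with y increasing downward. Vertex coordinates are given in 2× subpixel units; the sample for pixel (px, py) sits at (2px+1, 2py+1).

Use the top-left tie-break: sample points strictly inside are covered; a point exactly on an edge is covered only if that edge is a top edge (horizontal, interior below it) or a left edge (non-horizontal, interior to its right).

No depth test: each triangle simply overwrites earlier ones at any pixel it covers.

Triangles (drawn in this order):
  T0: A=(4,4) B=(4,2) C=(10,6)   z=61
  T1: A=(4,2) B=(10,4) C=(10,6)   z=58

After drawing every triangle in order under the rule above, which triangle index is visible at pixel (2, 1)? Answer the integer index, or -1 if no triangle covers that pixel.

T0:
  2·area = 12
  edge (4, 4)→(4, 2): d=(0,-2) top-left  bias=+0
  edge (4, 2)→(10, 6): d=(6,4) right/bottom  bias=-1
  edge (10, 6)→(4, 4): d=(-6,-2) top-left  bias=+0
    (0,1)@(1, 3): e=[-6,18,0] → ·  [on edge]
    (2,1)@(5, 3): e=[2,2,8] → #
    (3,1)@(7, 3): e=[6,-6,12] → ·
    (2,2)@(5, 5): e=[2,14,-4] → ·
    (3,2)@(7, 5): e=[6,6,0] → #  [on edge]
    (4,2)@(9, 5): e=[10,-2,4] → ·
    (3,3)@(7, 7): e=[6,18,-12] → ·
    (6,3)@(13, 7): e=[18,-6,0] → ·  [on edge]
  covered (2 px):
    · · · · · · · ·
    · · # · · · · ·
    · · · # · · · ·
    · · · · · · · ·
    · · · · · · · ·
    · · · · · · · ·
    · · · · · · · ·
T1:
  2·area = 12
  edge (4, 2)→(10, 4): d=(6,2) right/bottom  bias=-1
  edge (10, 4)→(10, 6): d=(0,2) right/bottom  bias=-1
  edge (10, 6)→(4, 2): d=(-6,-4) top-left  bias=+0
    (0,0)@(1, 1): e=[0,18,-6] → ·  [on edge]
    (3,1)@(7, 3): e=[0,6,6] → ·  [on edge]
    (4,2)@(9, 5): e=[8,2,2] → #
    (5,2)@(11, 5): e=[4,-2,10] → ·
    (6,2)@(13, 5): e=[0,-6,18] → ·  [on edge]
    (4,3)@(9, 7): e=[20,2,-10] → ·
  covered (1 px):
    · · · · · · · ·
    · · · · · · · ·
    · · · · # · · ·
    · · · · · · · ·
    · · · · · · · ·
    · · · · · · · ·
    · · · · · · · ·

Z-buffer (winner per pixel, '.' = empty):
  . . . . . . . .
  . . 0 . . . . .
  . . . 0 1 . . .
  . . . . . . . .
  . . . . . . . .
  . . . . . . . .
  . . . . . . . .

Answer: 0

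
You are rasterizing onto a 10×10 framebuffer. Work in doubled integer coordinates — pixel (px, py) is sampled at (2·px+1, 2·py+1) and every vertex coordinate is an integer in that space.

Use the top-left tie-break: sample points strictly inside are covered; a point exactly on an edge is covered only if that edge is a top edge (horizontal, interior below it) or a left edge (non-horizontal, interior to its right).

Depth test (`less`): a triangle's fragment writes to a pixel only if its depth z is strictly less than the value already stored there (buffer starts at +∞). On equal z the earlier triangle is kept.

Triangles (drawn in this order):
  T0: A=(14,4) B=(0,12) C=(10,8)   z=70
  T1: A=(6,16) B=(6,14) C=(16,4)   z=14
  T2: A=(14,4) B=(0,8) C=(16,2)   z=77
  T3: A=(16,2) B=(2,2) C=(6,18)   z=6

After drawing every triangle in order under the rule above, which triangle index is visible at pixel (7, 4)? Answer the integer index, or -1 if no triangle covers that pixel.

T0:
  2·area = 24  (B↔C swapped to make it positive)
  edge (14, 4)→(10, 8): d=(-4,4) right/bottom  bias=-1
  edge (10, 8)→(0, 12): d=(-10,4) right/bottom  bias=-1
  edge (0, 12)→(14, 4): d=(14,-8) top-left  bias=+0
    (8,0)@(17, 1): e=[0,42,-18] → ·  [on edge]
    (7,1)@(15, 3): e=[0,30,-6] → ·  [on edge]
    (6,2)@(13, 5): e=[0,18,6] → ·  [on edge]
    (4,3)@(9, 7): e=[8,14,2] → █
    (5,3)@(11, 7): e=[0,6,18] → ·  [on edge]
    (3,4)@(7, 9): e=[8,2,14] → █
    (4,4)@(9, 9): e=[0,-6,30] → ·  [on edge]
    (3,5)@(7, 11): e=[0,-18,42] → ·  [on edge]
    (2,6)@(5, 13): e=[0,-30,54] → ·  [on edge]
    (1,7)@(3, 15): e=[0,-42,66] → ·  [on edge]
    (0,8)@(1, 17): e=[0,-54,78] → ·  [on edge]
  covered (2 px):
    · · · · · · · · · ·
    · · · · · · · · · ·
    · · · · · · · · · ·
    · · · · █ · · · · ·
    · · · █ · · · · · ·
    · · · · · · · · · ·
    · · · · · · · · · ·
    · · · · · · · · · ·
    · · · · · · · · · ·
    · · · · · · · · · ·
T1:
  2·area = 20
  edge (6, 16)→(6, 14): d=(0,-2) top-left  bias=+0
  edge (6, 14)→(16, 4): d=(10,-10) top-left  bias=+0
  edge (16, 4)→(6, 16): d=(-10,12) right/bottom  bias=-1
    (9,0)@(19, 1): e=[26,0,-6] → ·  [on edge]
    (8,1)@(17, 3): e=[22,0,-2] → ·  [on edge]
    (7,2)@(15, 5): e=[18,0,2] → █  [on edge]
    (8,2)@(17, 5): e=[22,20,-22] → ·
    (6,3)@(13, 7): e=[14,0,6] → █  [on edge]
    (7,3)@(15, 7): e=[18,20,-18] → ·
    (5,4)@(11, 9): e=[10,0,10] → █  [on edge]
    (6,4)@(13, 9): e=[14,20,-14] → ·
    (4,5)@(9, 11): e=[6,0,14] → █  [on edge]
    (5,5)@(11, 11): e=[10,20,-10] → ·
    (3,6)@(7, 13): e=[2,0,18] → █  [on edge]
    (4,6)@(9, 13): e=[6,20,-6] → ·
    (2,7)@(5, 15): e=[-2,0,22] → ·  [on edge]
    (1,8)@(3, 17): e=[-6,0,26] → ·  [on edge]
    (0,9)@(1, 19): e=[-10,0,30] → ·  [on edge]
  covered (5 px):
    · · · · · · · · · ·
    · · · · · · · · · ·
    · · · · · · · █ · ·
    · · · · · · █ · · ·
    · · · · · █ · · · ·
    · · · · █ · · · · ·
    · · · █ · · · · · ·
    · · · · · · · · · ·
    · · · · · · · · · ·
    · · · · · · · · · ·
T2:
  2·area = 20
  edge (14, 4)→(0, 8): d=(-14,4) right/bottom  bias=-1
  edge (0, 8)→(16, 2): d=(16,-6) top-left  bias=+0
  edge (16, 2)→(14, 4): d=(-2,2) right/bottom  bias=-1
    (8,0)@(17, 1): e=[30,-10,0] → ·  [on edge]
    (7,1)@(15, 3): e=[10,10,0] → ·  [on edge]
    (4,2)@(9, 5): e=[6,6,8] → █
    (5,2)@(11, 5): e=[-2,18,4] → ·
    (6,2)@(13, 5): e=[-10,30,0] → ·  [on edge]
    (1,3)@(3, 7): e=[2,2,16] → █
    (2,3)@(5, 7): e=[-6,14,12] → ·
    (4,3)@(9, 7): e=[-22,38,4] → ·
    (5,3)@(11, 7): e=[-30,50,0] → ·  [on edge]
    (1,4)@(3, 9): e=[-26,34,12] → ·
    (4,4)@(9, 9): e=[-50,70,0] → ·  [on edge]
    (3,5)@(7, 11): e=[-70,90,0] → ·  [on edge]
    (2,6)@(5, 13): e=[-90,110,0] → ·  [on edge]
    (1,7)@(3, 15): e=[-110,130,0] → ·  [on edge]
    (0,8)@(1, 17): e=[-130,150,0] → ·  [on edge]
  covered (2 px):
    · · · · · · · · · ·
    · · · · · · · · · ·
    · · · · █ · · · · ·
    · █ · · · · · · · ·
    · · · · · · · · · ·
    · · · · · · · · · ·
    · · · · · · · · · ·
    · · · · · · · · · ·
    · · · · · · · · · ·
    · · · · · · · · · ·
T3:
  2·area = 224  (B↔C swapped to make it positive)
  edge (16, 2)→(6, 18): d=(-10,16) right/bottom  bias=-1
  edge (6, 18)→(2, 2): d=(-4,-16) top-left  bias=+0
  edge (2, 2)→(16, 2): d=(14,0) top-left  bias=+0
    (1,1)@(3, 3): e=[198,12,14] → █
    (2,1)@(5, 3): e=[166,44,14] → █
    (3,1)@(7, 3): e=[134,76,14] → █
    (4,1)@(9, 3): e=[102,108,14] → █
    (5,1)@(11, 3): e=[70,140,14] → █
    (6,1)@(13, 3): e=[38,172,14] → █
    (7,1)@(15, 3): e=[6,204,14] → █
    (8,1)@(17, 3): e=[-26,236,14] → ·
    (1,2)@(3, 5): e=[178,4,42] → █
    (7,2)@(15, 5): e=[-14,196,42] → ·
    (1,3)@(3, 7): e=[158,-4,70] → ·
    (2,3)@(5, 7): e=[126,28,70] → █
  covered (28 px):
    · · · · · · · · · ·
    · █ █ █ █ █ █ █ · ·
    · █ █ █ █ █ █ · · ·
    · · █ █ █ █ · · · ·
    · · █ █ █ █ · · · ·
    · · █ █ █ · · · · ·
    · · █ █ █ · · · · ·
    · · · █ · · · · · ·
    · · · · · · · · · ·
    · · · · · · · · · ·

Z-buffer (winner per pixel, '.' = empty):
  . . . . . . . . . .
  . 3 3 3 3 3 3 3 . .
  . 3 3 3 3 3 3 1 . .
  . 2 3 3 3 3 1 . . .
  . . 3 3 3 3 . . . .
  . . 3 3 3 . . . . .
  . . 3 3 3 . . . . .
  . . . 3 . . . . . .
  . . . . . . . . . .
  . . . . . . . . . .

Answer: -1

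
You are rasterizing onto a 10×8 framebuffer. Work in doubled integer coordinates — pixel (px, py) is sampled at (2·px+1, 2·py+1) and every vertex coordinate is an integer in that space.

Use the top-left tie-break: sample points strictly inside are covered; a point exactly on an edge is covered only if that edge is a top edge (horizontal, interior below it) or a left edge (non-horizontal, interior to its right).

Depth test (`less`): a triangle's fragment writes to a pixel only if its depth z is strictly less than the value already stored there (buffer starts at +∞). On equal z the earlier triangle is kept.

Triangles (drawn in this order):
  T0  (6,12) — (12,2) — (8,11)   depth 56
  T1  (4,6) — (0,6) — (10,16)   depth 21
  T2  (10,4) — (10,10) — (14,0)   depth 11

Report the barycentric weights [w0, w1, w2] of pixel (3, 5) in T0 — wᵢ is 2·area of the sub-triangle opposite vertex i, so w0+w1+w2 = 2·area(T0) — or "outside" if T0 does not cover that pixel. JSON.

T0:
  2·area = 14
  edge (6, 12)→(12, 2): d=(6,-10) top-left  bias=+0
  edge (12, 2)→(8, 11): d=(-4,9) right/bottom  bias=-1
  edge (8, 11)→(6, 12): d=(-2,1) right/bottom  bias=-1
    (4,3)@(9, 7): e=[0,7,7] → X  [on edge]
    (5,3)@(11, 7): e=[20,-11,5] → .
    (4,4)@(9, 9): e=[12,-1,3] → .
    (3,5)@(7, 11): e=[4,9,1] → X
    (4,5)@(9, 11): e=[24,-9,-1] → .
    (3,6)@(7, 13): e=[16,1,-3] → .
  covered (2 px):
    . . . . . . . . . .
    . . . . . . . . . .
    . . . . . . . . . .
    . . . . X . . . . .
    . . . . . . . . . .
    . . . X . . . . . .
    . . . . . . . . . .
    . . . . . . . . . .
T1:
  2·area = 40  (B↔C swapped to make it positive)
  edge (4, 6)→(10, 16): d=(6,10) right/bottom  bias=-1
  edge (10, 16)→(0, 6): d=(-10,-10) top-left  bias=+0
  edge (0, 6)→(4, 6): d=(4,0) top-left  bias=+0
    (0,0)@(1, 1): e=[0,60,-20] → .  [on edge]
    (0,3)@(1, 7): e=[36,0,4] → X  [on edge]
    (1,3)@(3, 7): e=[16,20,4] → X
    (2,3)@(5, 7): e=[-4,40,4] → .
    (0,4)@(1, 9): e=[48,-20,12] → .
    (1,4)@(3, 9): e=[28,0,12] → X  [on edge]
    (2,4)@(5, 9): e=[8,20,12] → X
    (3,4)@(7, 9): e=[-12,40,12] → .
    (1,5)@(3, 11): e=[40,-20,20] → .
    (2,5)@(5, 11): e=[20,0,20] → X  [on edge]
    (3,5)@(7, 11): e=[0,20,20] → .  [on edge]
    (2,6)@(5, 13): e=[32,-20,28] → .
    (3,6)@(7, 13): e=[12,0,28] → X  [on edge]
    (4,7)@(9, 15): e=[4,0,36] → X  [on edge]
  covered (7 px):
    . . . . . . . . . .
    . . . . . . . . . .
    . . . . . . . . . .
    X X . . . . . . . .
    . X X . . . . . . .
    . . X . . . . . . .
    . . . X . . . . . .
    . . . . X . . . . .
T2:
  2·area = 24  (B↔C swapped to make it positive)
  edge (10, 4)→(14, 0): d=(4,-4) top-left  bias=+0
  edge (14, 0)→(10, 10): d=(-4,10) right/bottom  bias=-1
  edge (10, 10)→(10, 4): d=(0,-6) top-left  bias=+0
    (6,0)@(13, 1): e=[0,6,18] → X  [on edge]
    (7,0)@(15, 1): e=[8,-14,30] → .
    (5,1)@(11, 3): e=[0,18,6] → X  [on edge]
    (6,1)@(13, 3): e=[8,-2,18] → .
    (4,2)@(9, 5): e=[0,30,-6] → .  [on edge]
    (5,2)@(11, 5): e=[8,10,6] → X
    (6,2)@(13, 5): e=[16,-10,18] → .
    (3,3)@(7, 7): e=[0,42,-18] → .  [on edge]
    (5,3)@(11, 7): e=[16,2,6] → X
    (6,3)@(13, 7): e=[24,-18,18] → .
    (2,4)@(5, 9): e=[0,54,-30] → .  [on edge]
    (5,4)@(11, 9): e=[24,-6,6] → .
    (1,5)@(3, 11): e=[0,66,-42] → .  [on edge]
    (0,6)@(1, 13): e=[0,78,-54] → .  [on edge]
  covered (4 px):
    . . . . . . X . . .
    . . . . . X . . . .
    . . . . . X . . . .
    . . . . . X . . . .
    . . . . . . . . . .
    . . . . . . . . . .
    . . . . . . . . . .
    . . . . . . . . . .

Answer: [9,1,4]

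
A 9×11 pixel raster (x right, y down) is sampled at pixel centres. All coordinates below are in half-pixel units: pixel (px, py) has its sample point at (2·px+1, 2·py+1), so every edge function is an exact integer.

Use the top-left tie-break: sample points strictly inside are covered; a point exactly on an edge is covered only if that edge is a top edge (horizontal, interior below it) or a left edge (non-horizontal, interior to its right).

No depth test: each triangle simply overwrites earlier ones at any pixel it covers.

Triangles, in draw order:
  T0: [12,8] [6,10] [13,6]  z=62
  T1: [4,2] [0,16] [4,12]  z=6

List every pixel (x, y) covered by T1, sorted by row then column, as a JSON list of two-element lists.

T0:
  2·area = 10
  edge (12, 8)→(6, 10): d=(-6,2) right/bottom  bias=-1
  edge (6, 10)→(13, 6): d=(7,-4) top-left  bias=+0
  edge (13, 6)→(12, 8): d=(-1,2) right/bottom  bias=-1
    (7,3)@(15, 7): e=[0,15,-5] → ·  [on edge]
    (4,4)@(9, 9): e=[0,5,5] → ·  [on edge]
    (1,5)@(3, 11): e=[0,-5,15] → ·  [on edge]
  covered (0 px):
    · · · · · · · · ·
    · · · · · · · · ·
    · · · · · · · · ·
    · · · · · · · · ·
    · · · · · · · · ·
    · · · · · · · · ·
    · · · · · · · · ·
    · · · · · · · · ·
    · · · · · · · · ·
    · · · · · · · · ·
    · · · · · · · · ·
T1:
  2·area = 40  (B↔C swapped to make it positive)
  edge (4, 2)→(4, 12): d=(0,10) right/bottom  bias=-1
  edge (4, 12)→(0, 16): d=(-4,4) right/bottom  bias=-1
  edge (0, 16)→(4, 2): d=(4,-14) top-left  bias=+0
    (7,0)@(15, 1): e=[-110,0,150] → ·  [on edge]
    (6,1)@(13, 3): e=[-90,0,130] → ·  [on edge]
    (5,2)@(11, 5): e=[-70,0,110] → ·  [on edge]
    (1,3)@(3, 7): e=[10,24,6] → █
    (2,3)@(5, 7): e=[-10,16,34] → ·
    (4,3)@(9, 7): e=[-50,0,90] → ·  [on edge]
    (1,4)@(3, 9): e=[10,16,14] → █
    (2,4)@(5, 9): e=[-10,8,42] → ·
    (3,4)@(7, 9): e=[-30,0,70] → ·  [on edge]
    (1,5)@(3, 11): e=[10,8,22] → █
    (2,5)@(5, 11): e=[-10,0,50] → ·  [on edge]
    (0,6)@(1, 13): e=[30,8,2] → █
    (1,6)@(3, 13): e=[10,0,30] → ·  [on edge]
    (0,7)@(1, 15): e=[30,0,10] → ·  [on edge]
  covered (4 px):
    · · · · · · · · ·
    · · · · · · · · ·
    · · · · · · · · ·
    · █ · · · · · · ·
    · █ · · · · · · ·
    · █ · · · · · · ·
    █ · · · · · · · ·
    · · · · · · · · ·
    · · · · · · · · ·
    · · · · · · · · ·
    · · · · · · · · ·

Answer: [[1,3],[1,4],[1,5],[0,6]]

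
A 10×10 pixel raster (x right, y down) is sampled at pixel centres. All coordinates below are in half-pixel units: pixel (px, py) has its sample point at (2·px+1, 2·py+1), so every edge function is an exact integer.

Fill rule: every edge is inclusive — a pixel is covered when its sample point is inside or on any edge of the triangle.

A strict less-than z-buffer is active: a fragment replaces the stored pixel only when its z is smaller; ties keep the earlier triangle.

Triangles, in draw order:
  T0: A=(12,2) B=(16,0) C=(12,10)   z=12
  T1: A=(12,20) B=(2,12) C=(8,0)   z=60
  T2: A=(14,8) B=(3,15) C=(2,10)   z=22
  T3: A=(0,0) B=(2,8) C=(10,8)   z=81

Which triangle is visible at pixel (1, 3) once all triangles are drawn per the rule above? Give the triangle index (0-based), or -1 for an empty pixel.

T0:
  2·area = 32
  edge (12, 2)→(16, 0): d=(4,-2) inclusive
  edge (16, 0)→(12, 10): d=(-4,10) inclusive
  edge (12, 10)→(12, 2): d=(0,-8) inclusive
    (7,0)@(15, 1): e=[2,6,24] → █
    (8,0)@(17, 1): e=[6,-14,40] → ·
    (6,1)@(13, 3): e=[6,18,8] → █
    (7,1)@(15, 3): e=[10,-2,24] → ·
    (6,2)@(13, 5): e=[14,10,8] → █
    (7,2)@(15, 5): e=[18,-10,24] → ·
    (6,3)@(13, 7): e=[22,2,8] → █
    (7,3)@(15, 7): e=[26,-18,24] → ·
    (6,4)@(13, 9): e=[30,-6,8] → ·
  covered (4 px):
    · · · · · · · █ · ·
    · · · · · · █ · · ·
    · · · · · · █ · · ·
    · · · · · · █ · · ·
    · · · · · · · · · ·
    · · · · · · · · · ·
    · · · · · · · · · ·
    · · · · · · · · · ·
    · · · · · · · · · ·
    · · · · · · · · · ·
T1:
  2·area = 168
  edge (12, 20)→(2, 12): d=(-10,-8) inclusive
  edge (2, 12)→(8, 0): d=(6,-12) inclusive
  edge (8, 0)→(12, 20): d=(4,20) inclusive
    (3,1)@(7, 3): e=[130,6,32] → █
    (4,1)@(9, 3): e=[146,30,-8] → ·
    (3,2)@(7, 5): e=[110,18,40] → █
    (4,2)@(9, 5): e=[126,42,0] → █  [on edge]
    (5,2)@(11, 5): e=[142,66,-40] → ·
    (2,3)@(5, 7): e=[74,6,88] → █
    (5,3)@(11, 7): e=[122,78,-32] → ·
    (2,4)@(5, 9): e=[54,18,96] → █
    (5,4)@(11, 9): e=[102,90,-24] → ·
    (1,5)@(3, 11): e=[18,6,144] → █
    (5,5)@(11, 11): e=[82,102,-16] → ·
    (1,6)@(3, 13): e=[-2,18,152] → ·
    (5,7)@(11, 15): e=[42,126,0] → █  [on edge]
  covered (22 px):
    · · · · · · · · · ·
    · · · █ · · · · · ·
    · · · █ █ · · · · ·
    · · █ █ █ · · · · ·
    · · █ █ █ · · · · ·
    · █ █ █ █ · · · · ·
    · · █ █ █ · · · · ·
    · · · █ █ █ · · · ·
    · · · · █ █ · · · ·
    · · · · · █ · · · ·
T2:
  2·area = 62
  edge (14, 8)→(3, 15): d=(-11,7) inclusive
  edge (3, 15)→(2, 10): d=(-1,-5) inclusive
  edge (2, 10)→(14, 8): d=(12,-2) inclusive
    (0,2)@(1, 5): e=[124,0,-62] → ·  [on edge]
    (4,4)@(9, 9): e=[24,36,2] → █
    (5,4)@(11, 9): e=[10,46,6] → █
    (6,4)@(13, 9): e=[-4,56,10] → ·
    (1,5)@(3, 11): e=[44,4,14] → █
    (2,5)@(5, 11): e=[30,14,18] → █
    (3,5)@(7, 11): e=[16,24,22] → █
    (5,5)@(11, 11): e=[-12,44,30] → ·
    (1,6)@(3, 13): e=[22,2,38] → █
    (3,6)@(7, 13): e=[-6,22,46] → ·
    (4,6)@(9, 13): e=[-20,32,50] → ·
    (1,7)@(3, 15): e=[0,0,62] → █  [on edge]
  covered (9 px):
    · · · · · · · · · ·
    · · · · · · · · · ·
    · · · · · · · · · ·
    · · · · · · · · · ·
    · · · · █ █ · · · ·
    · █ █ █ █ · · · · ·
    · █ █ · · · · · · ·
    · █ · · · · · · · ·
    · · · · · · · · · ·
    · · · · · · · · · ·
T3:
  2·area = 64  (B↔C swapped to make it positive)
  edge (0, 0)→(10, 8): d=(10,8) inclusive
  edge (10, 8)→(2, 8): d=(-8,0) inclusive
  edge (2, 8)→(0, 0): d=(-2,-8) inclusive
    (0,0)@(1, 1): e=[2,56,6] → █
    (1,0)@(3, 1): e=[-14,56,22] → ·
    (0,1)@(1, 3): e=[22,40,2] → █
    (1,1)@(3, 3): e=[6,40,18] → █
    (2,1)@(5, 3): e=[-10,40,34] → ·
    (0,2)@(1, 5): e=[42,24,-2] → ·
    (1,2)@(3, 5): e=[26,24,14] → █
    (2,2)@(5, 5): e=[10,24,30] → █
    (3,2)@(7, 5): e=[-6,24,46] → ·
    (1,3)@(3, 7): e=[46,8,10] → █
    (3,3)@(7, 7): e=[14,8,42] → █
    (4,3)@(9, 7): e=[-2,8,58] → ·
  covered (8 px):
    █ · · · · · · · · ·
    █ █ · · · · · · · ·
    · █ █ · · · · · · ·
    · █ █ █ · · · · · ·
    · · · · · · · · · ·
    · · · · · · · · · ·
    · · · · · · · · · ·
    · · · · · · · · · ·
    · · · · · · · · · ·
    · · · · · · · · · ·

Z-buffer (winner per pixel, '.' = empty):
  3 . . . . . . 0 . .
  3 3 . 1 . . 0 . . .
  . 3 3 1 1 . 0 . . .
  . 3 1 1 1 . 0 . . .
  . . 1 1 2 2 . . . .
  . 2 2 2 2 . . . . .
  . 2 2 1 1 . . . . .
  . 2 . 1 1 1 . . . .
  . . . . 1 1 . . . .
  . . . . . 1 . . . .

Result: 3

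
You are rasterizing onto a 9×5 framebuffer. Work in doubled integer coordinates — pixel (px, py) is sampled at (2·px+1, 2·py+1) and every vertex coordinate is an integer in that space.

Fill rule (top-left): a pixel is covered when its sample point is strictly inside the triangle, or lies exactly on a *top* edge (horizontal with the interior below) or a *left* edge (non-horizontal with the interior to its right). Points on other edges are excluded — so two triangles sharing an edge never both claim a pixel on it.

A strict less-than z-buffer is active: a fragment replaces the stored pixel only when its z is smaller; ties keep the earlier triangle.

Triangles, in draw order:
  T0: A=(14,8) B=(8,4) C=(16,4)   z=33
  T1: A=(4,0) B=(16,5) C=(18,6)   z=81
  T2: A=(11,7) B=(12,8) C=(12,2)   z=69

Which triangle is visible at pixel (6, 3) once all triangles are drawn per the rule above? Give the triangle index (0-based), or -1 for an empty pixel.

T0:
  2·area = 32
  edge (14, 8)→(8, 4): d=(-6,-4) top-left  bias=+0
  edge (8, 4)→(16, 4): d=(8,0) top-left  bias=+0
  edge (16, 4)→(14, 8): d=(-2,4) right/bottom  bias=-1
    (5,2)@(11, 5): e=[6,8,18] → █
    (6,2)@(13, 5): e=[14,8,10] → █
    (7,2)@(15, 5): e=[22,8,2] → █
    (8,2)@(17, 5): e=[30,8,-6] → ·
    (5,3)@(11, 7): e=[-6,24,14] → ·
    (6,3)@(13, 7): e=[2,24,6] → █
    (7,3)@(15, 7): e=[10,24,-2] → ·
    (6,4)@(13, 9): e=[-10,40,2] → ·
  covered (4 px):
    · · · · · · · · ·
    · · · · · · · · ·
    · · · · · █ █ █ ·
    · · · · · · █ · ·
    · · · · · · · · ·
T1:
  2·area = 2
  edge (4, 0)→(16, 5): d=(12,5) right/bottom  bias=-1
  edge (16, 5)→(18, 6): d=(2,1) right/bottom  bias=-1
  edge (18, 6)→(4, 0): d=(-14,-6) top-left  bias=+0
    (5,1)@(11, 3): e=[1,1,0] → █  [on edge]
    (6,1)@(13, 3): e=[-9,-1,12] → ·
    (5,2)@(11, 5): e=[25,5,-28] → ·
  covered (1 px):
    · · · · · · · · ·
    · · · · · █ · · ·
    · · · · · · · · ·
    · · · · · · · · ·
    · · · · · · · · ·
T2:
  2·area = 6  (B↔C swapped to make it positive)
  edge (11, 7)→(12, 2): d=(1,-5) top-left  bias=+0
  edge (12, 2)→(12, 8): d=(0,6) right/bottom  bias=-1
  edge (12, 8)→(11, 7): d=(-1,-1) top-left  bias=+0
    (2,0)@(5, 1): e=[-36,42,0] → ·  [on edge]
    (3,1)@(7, 3): e=[-24,30,0] → ·  [on edge]
    (4,2)@(9, 5): e=[-12,18,0] → ·  [on edge]
    (5,3)@(11, 7): e=[0,6,0] → █  [on edge]
    (6,3)@(13, 7): e=[10,-6,2] → ·
    (5,4)@(11, 9): e=[2,6,-2] → ·
    (6,4)@(13, 9): e=[12,-6,0] → ·  [on edge]
  covered (1 px):
    · · · · · · · · ·
    · · · · · · · · ·
    · · · · · · · · ·
    · · · · · █ · · ·
    · · · · · · · · ·

Z-buffer (winner per pixel, '.' = empty):
  . . . . . . . . .
  . . . . . 1 . . .
  . . . . . 0 0 0 .
  . . . . . 2 0 . .
  . . . . . . . . .

Result: 0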